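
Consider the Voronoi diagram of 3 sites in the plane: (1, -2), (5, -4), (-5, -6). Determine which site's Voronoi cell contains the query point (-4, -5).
Nearest site = (-5, -6)

The Voronoi cell of site s contains exactly those query points closer to s than to any other site. Compute squared distances from q = (-4, -5) to each site:
  (-5 − -4)² + (-6 − -5)² = 2
  (1 − -4)² + (-2 − -5)² = 34
  (5 − -4)² + (-4 − -5)² = 82
Minimum is attained by (-5, -6), so q lies in its Voronoi cell.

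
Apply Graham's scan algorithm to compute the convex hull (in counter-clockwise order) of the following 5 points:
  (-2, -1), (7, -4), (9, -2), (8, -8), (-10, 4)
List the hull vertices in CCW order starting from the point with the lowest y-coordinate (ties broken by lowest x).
Hull (CCW) = [(8, -8), (9, -2), (-10, 4)]

Graham scan procedure:
  1. Find the pivot p₀ = point with lowest y (tie → lowest x): (8, -8).
  2. Sort the remaining points by polar angle around p₀.
  3. Walk through sorted points, maintaining a stack; pop the top while the last three entries make a non-left turn (cross product ≤ 0).
  4. Final stack is the convex hull in CCW order: (8, -8), (9, -2), (-10, 4).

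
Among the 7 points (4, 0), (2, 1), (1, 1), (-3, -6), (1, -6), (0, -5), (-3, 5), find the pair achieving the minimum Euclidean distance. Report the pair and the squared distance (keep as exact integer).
Pair = ((2, 1), (1, 1)); squared distance = 1

Compute all C(7, 2) = 21 pairwise squared distances (x_i − x_j)² + (y_i − y_j)². The minimum is 1, attained by the pair ((2, 1), (1, 1)).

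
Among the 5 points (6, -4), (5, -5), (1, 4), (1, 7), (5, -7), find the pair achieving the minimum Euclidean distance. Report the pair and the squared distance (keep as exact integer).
Pair = ((6, -4), (5, -5)); squared distance = 2

Compute all C(5, 2) = 10 pairwise squared distances (x_i − x_j)² + (y_i − y_j)². The minimum is 2, attained by the pair ((6, -4), (5, -5)).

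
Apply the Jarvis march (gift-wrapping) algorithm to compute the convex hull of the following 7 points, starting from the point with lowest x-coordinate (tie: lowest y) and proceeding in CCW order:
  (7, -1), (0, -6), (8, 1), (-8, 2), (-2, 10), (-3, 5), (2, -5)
Hull (CCW) = [(-8, 2), (0, -6), (2, -5), (7, -1), (8, 1), (-2, 10)]

Jarvis march: at each step, from the current hull vertex p, select the next vertex q as the point such that every other point lies strictly to the left of (or on) the directed line p → q. (Equivalently: for every other point r, the cross product (q − p) × (r − p) ≥ 0.)
Starting point (lowest x, tie lowest y): (-8, 2). Wrap until returning to start. Resulting hull: (-8, 2), (0, -6), (2, -5), (7, -1), (8, 1), (-2, 10).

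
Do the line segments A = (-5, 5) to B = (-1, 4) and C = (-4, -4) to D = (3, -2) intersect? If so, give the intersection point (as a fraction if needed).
No (intersection of containing lines falls outside at least one segment)

Parametrize and solve: t = 13/3, s = 7/3. At least one of these is outside [0, 1], so the segments do not intersect.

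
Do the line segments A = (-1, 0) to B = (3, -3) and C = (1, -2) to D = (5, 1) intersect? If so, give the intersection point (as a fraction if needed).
Yes; intersection at (4/3, -7/4) (t = 7/12 on AB, s = 1/12 on CD)

Parametrize AB as A + t(B − A) = (-1 + 4 t, 0 + -3 t) and CD as C + s(D − C) = (1 + 4 s, -2 + 3 s). Solve the linear system for (t, s). Determinant = -24 ≠ 0, so a unique intersection of the containing lines exists. Solution: t = 7/12, s = 1/12 — both in [0, 1], so the segments cross. Intersection point: (4/3, -7/4).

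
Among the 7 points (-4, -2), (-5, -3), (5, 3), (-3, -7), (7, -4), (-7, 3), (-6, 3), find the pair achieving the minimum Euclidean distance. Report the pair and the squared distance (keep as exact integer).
Pair = ((-7, 3), (-6, 3)); squared distance = 1

Compute all C(7, 2) = 21 pairwise squared distances (x_i − x_j)² + (y_i − y_j)². The minimum is 1, attained by the pair ((-7, 3), (-6, 3)).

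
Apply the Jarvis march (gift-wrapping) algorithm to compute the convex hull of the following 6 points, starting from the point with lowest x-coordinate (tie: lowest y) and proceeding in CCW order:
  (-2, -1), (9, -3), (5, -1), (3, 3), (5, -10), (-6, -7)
Hull (CCW) = [(-6, -7), (5, -10), (9, -3), (3, 3), (-2, -1)]

Jarvis march: at each step, from the current hull vertex p, select the next vertex q as the point such that every other point lies strictly to the left of (or on) the directed line p → q. (Equivalently: for every other point r, the cross product (q − p) × (r − p) ≥ 0.)
Starting point (lowest x, tie lowest y): (-6, -7). Wrap until returning to start. Resulting hull: (-6, -7), (5, -10), (9, -3), (3, 3), (-2, -1).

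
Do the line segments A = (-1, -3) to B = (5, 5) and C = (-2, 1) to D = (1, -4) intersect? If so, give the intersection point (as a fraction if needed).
Yes; intersection at (-2/9, -53/27) (t = 7/54 on AB, s = 16/27 on CD)

Parametrize AB as A + t(B − A) = (-1 + 6 t, -3 + 8 t) and CD as C + s(D − C) = (-2 + 3 s, 1 + -5 s). Solve the linear system for (t, s). Determinant = 54 ≠ 0, so a unique intersection of the containing lines exists. Solution: t = 7/54, s = 16/27 — both in [0, 1], so the segments cross. Intersection point: (-2/9, -53/27).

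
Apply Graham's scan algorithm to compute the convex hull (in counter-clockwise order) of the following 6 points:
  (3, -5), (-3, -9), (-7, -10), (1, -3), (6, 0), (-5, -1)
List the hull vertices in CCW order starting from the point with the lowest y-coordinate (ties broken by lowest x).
Hull (CCW) = [(-7, -10), (-3, -9), (3, -5), (6, 0), (-5, -1)]

Graham scan procedure:
  1. Find the pivot p₀ = point with lowest y (tie → lowest x): (-7, -10).
  2. Sort the remaining points by polar angle around p₀.
  3. Walk through sorted points, maintaining a stack; pop the top while the last three entries make a non-left turn (cross product ≤ 0).
  4. Final stack is the convex hull in CCW order: (-7, -10), (-3, -9), (3, -5), (6, 0), (-5, -1).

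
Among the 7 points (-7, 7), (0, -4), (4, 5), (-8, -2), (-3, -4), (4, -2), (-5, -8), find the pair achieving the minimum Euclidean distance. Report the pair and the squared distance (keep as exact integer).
Pair = ((0, -4), (-3, -4)); squared distance = 9

Compute all C(7, 2) = 21 pairwise squared distances (x_i − x_j)² + (y_i − y_j)². The minimum is 9, attained by the pair ((0, -4), (-3, -4)).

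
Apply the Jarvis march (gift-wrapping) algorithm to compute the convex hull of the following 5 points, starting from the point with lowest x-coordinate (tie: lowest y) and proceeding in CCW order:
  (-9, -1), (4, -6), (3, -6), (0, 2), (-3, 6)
Hull (CCW) = [(-9, -1), (3, -6), (4, -6), (0, 2), (-3, 6)]

Jarvis march: at each step, from the current hull vertex p, select the next vertex q as the point such that every other point lies strictly to the left of (or on) the directed line p → q. (Equivalently: for every other point r, the cross product (q − p) × (r − p) ≥ 0.)
Starting point (lowest x, tie lowest y): (-9, -1). Wrap until returning to start. Resulting hull: (-9, -1), (3, -6), (4, -6), (0, 2), (-3, 6).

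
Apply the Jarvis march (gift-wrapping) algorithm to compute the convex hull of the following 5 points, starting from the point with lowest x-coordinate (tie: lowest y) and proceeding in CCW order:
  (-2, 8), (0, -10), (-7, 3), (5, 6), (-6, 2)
Hull (CCW) = [(-7, 3), (0, -10), (5, 6), (-2, 8)]

Jarvis march: at each step, from the current hull vertex p, select the next vertex q as the point such that every other point lies strictly to the left of (or on) the directed line p → q. (Equivalently: for every other point r, the cross product (q − p) × (r − p) ≥ 0.)
Starting point (lowest x, tie lowest y): (-7, 3). Wrap until returning to start. Resulting hull: (-7, 3), (0, -10), (5, 6), (-2, 8).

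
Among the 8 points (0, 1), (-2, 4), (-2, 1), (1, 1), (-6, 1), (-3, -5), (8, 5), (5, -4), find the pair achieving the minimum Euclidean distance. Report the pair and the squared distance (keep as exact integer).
Pair = ((0, 1), (1, 1)); squared distance = 1

Compute all C(8, 2) = 28 pairwise squared distances (x_i − x_j)² + (y_i − y_j)². The minimum is 1, attained by the pair ((0, 1), (1, 1)).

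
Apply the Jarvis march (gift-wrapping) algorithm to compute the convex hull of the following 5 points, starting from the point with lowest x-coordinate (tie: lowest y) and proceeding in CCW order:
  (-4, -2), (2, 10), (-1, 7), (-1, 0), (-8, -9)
Hull (CCW) = [(-8, -9), (-1, 0), (2, 10), (-1, 7)]

Jarvis march: at each step, from the current hull vertex p, select the next vertex q as the point such that every other point lies strictly to the left of (or on) the directed line p → q. (Equivalently: for every other point r, the cross product (q − p) × (r − p) ≥ 0.)
Starting point (lowest x, tie lowest y): (-8, -9). Wrap until returning to start. Resulting hull: (-8, -9), (-1, 0), (2, 10), (-1, 7).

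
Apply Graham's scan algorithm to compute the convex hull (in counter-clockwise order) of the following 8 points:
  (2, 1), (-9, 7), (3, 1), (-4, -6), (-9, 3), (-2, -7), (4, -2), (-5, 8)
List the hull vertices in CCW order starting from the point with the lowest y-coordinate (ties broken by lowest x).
Hull (CCW) = [(-2, -7), (4, -2), (3, 1), (-5, 8), (-9, 7), (-9, 3), (-4, -6)]

Graham scan procedure:
  1. Find the pivot p₀ = point with lowest y (tie → lowest x): (-2, -7).
  2. Sort the remaining points by polar angle around p₀.
  3. Walk through sorted points, maintaining a stack; pop the top while the last three entries make a non-left turn (cross product ≤ 0).
  4. Final stack is the convex hull in CCW order: (-2, -7), (4, -2), (3, 1), (-5, 8), (-9, 7), (-9, 3), (-4, -6).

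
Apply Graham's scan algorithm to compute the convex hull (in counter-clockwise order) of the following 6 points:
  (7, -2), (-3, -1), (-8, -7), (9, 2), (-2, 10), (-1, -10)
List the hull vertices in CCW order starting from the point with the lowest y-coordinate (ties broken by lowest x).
Hull (CCW) = [(-1, -10), (7, -2), (9, 2), (-2, 10), (-8, -7)]

Graham scan procedure:
  1. Find the pivot p₀ = point with lowest y (tie → lowest x): (-1, -10).
  2. Sort the remaining points by polar angle around p₀.
  3. Walk through sorted points, maintaining a stack; pop the top while the last three entries make a non-left turn (cross product ≤ 0).
  4. Final stack is the convex hull in CCW order: (-1, -10), (7, -2), (9, 2), (-2, 10), (-8, -7).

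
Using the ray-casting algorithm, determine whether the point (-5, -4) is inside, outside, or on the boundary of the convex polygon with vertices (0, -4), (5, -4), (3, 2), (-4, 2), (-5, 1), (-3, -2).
The point (-5, -4) lies strictly outside the polygon

Cast a horizontal ray to the right from the query point and count how many polygon edges it crosses (each edge strictly once or zero times, handled with the usual half-open convention). 
Parity of crossings → even ⇒ outside.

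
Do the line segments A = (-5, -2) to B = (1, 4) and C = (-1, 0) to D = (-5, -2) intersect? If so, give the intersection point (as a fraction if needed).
Yes; intersection at (-5, -2) (t = 0 on AB, s = 1 on CD)

Parametrize AB as A + t(B − A) = (-5 + 6 t, -2 + 6 t) and CD as C + s(D − C) = (-1 + -4 s, 0 + -2 s). Solve the linear system for (t, s). Determinant = -12 ≠ 0, so a unique intersection of the containing lines exists. Solution: t = 0, s = 1 — both in [0, 1], so the segments cross. Intersection point: (-5, -2).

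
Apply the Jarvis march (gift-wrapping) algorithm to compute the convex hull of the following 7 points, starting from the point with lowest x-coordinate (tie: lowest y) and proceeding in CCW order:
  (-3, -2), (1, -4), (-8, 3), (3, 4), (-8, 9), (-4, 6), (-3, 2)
Hull (CCW) = [(-8, 3), (-3, -2), (1, -4), (3, 4), (-8, 9)]

Jarvis march: at each step, from the current hull vertex p, select the next vertex q as the point such that every other point lies strictly to the left of (or on) the directed line p → q. (Equivalently: for every other point r, the cross product (q − p) × (r − p) ≥ 0.)
Starting point (lowest x, tie lowest y): (-8, 3). Wrap until returning to start. Resulting hull: (-8, 3), (-3, -2), (1, -4), (3, 4), (-8, 9).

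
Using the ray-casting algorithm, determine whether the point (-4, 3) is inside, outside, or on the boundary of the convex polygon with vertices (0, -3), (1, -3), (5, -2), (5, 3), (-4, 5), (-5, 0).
The point (-4, 3) lies strictly inside the polygon

Cast a horizontal ray to the right from the query point and count how many polygon edges it crosses (each edge strictly once or zero times, handled with the usual half-open convention). 
Parity of crossings → odd ⇒ inside.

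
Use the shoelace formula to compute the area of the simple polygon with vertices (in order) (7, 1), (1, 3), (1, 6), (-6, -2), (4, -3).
Area = 54

Shoelace formula: Area = (1/2) |Σ_i (x_i · y_{i+1} − x_{i+1} · y_i)| (indices mod n). Compute each cross term:
  (7)(3) − (1)(1) = 20
  (1)(6) − (1)(3) = 3
  (1)(-2) − (-6)(6) = 34
  (-6)(-3) − (4)(-2) = 26
  (4)(1) − (7)(-3) = 25
Sum = 108, so (signed) Area = 108/2 = 54, |Area| = 54.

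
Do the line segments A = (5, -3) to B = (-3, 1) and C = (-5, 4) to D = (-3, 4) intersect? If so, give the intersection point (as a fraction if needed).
No (intersection of containing lines falls outside at least one segment)

Parametrize and solve: t = 7/4, s = -2. At least one of these is outside [0, 1], so the segments do not intersect.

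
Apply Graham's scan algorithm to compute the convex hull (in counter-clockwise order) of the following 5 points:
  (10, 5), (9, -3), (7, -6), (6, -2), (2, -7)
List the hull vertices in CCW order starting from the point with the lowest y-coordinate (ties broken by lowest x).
Hull (CCW) = [(2, -7), (7, -6), (9, -3), (10, 5)]

Graham scan procedure:
  1. Find the pivot p₀ = point with lowest y (tie → lowest x): (2, -7).
  2. Sort the remaining points by polar angle around p₀.
  3. Walk through sorted points, maintaining a stack; pop the top while the last three entries make a non-left turn (cross product ≤ 0).
  4. Final stack is the convex hull in CCW order: (2, -7), (7, -6), (9, -3), (10, 5).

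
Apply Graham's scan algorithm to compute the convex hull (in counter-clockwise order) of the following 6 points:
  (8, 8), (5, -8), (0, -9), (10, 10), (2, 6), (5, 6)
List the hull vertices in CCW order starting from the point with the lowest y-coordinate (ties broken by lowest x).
Hull (CCW) = [(0, -9), (5, -8), (10, 10), (2, 6)]

Graham scan procedure:
  1. Find the pivot p₀ = point with lowest y (tie → lowest x): (0, -9).
  2. Sort the remaining points by polar angle around p₀.
  3. Walk through sorted points, maintaining a stack; pop the top while the last three entries make a non-left turn (cross product ≤ 0).
  4. Final stack is the convex hull in CCW order: (0, -9), (5, -8), (10, 10), (2, 6).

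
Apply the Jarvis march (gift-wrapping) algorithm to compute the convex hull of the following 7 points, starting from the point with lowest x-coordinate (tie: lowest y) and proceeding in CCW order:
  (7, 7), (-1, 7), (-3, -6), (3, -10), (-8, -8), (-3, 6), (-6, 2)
Hull (CCW) = [(-8, -8), (3, -10), (7, 7), (-1, 7), (-3, 6), (-6, 2)]

Jarvis march: at each step, from the current hull vertex p, select the next vertex q as the point such that every other point lies strictly to the left of (or on) the directed line p → q. (Equivalently: for every other point r, the cross product (q − p) × (r − p) ≥ 0.)
Starting point (lowest x, tie lowest y): (-8, -8). Wrap until returning to start. Resulting hull: (-8, -8), (3, -10), (7, 7), (-1, 7), (-3, 6), (-6, 2).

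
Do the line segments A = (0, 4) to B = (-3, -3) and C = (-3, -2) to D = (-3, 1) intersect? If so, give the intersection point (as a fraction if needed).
No (intersection of containing lines falls outside at least one segment)

Parametrize and solve: t = 1, s = -1/3. At least one of these is outside [0, 1], so the segments do not intersect.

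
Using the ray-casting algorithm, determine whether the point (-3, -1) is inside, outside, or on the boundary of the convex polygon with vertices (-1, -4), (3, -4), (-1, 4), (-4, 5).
The point (-3, -1) lies strictly outside the polygon

Cast a horizontal ray to the right from the query point and count how many polygon edges it crosses (each edge strictly once or zero times, handled with the usual half-open convention). 
Parity of crossings → even ⇒ outside.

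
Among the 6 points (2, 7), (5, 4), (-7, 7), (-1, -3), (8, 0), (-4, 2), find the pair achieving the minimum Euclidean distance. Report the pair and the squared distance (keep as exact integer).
Pair = ((2, 7), (5, 4)); squared distance = 18

Compute all C(6, 2) = 15 pairwise squared distances (x_i − x_j)² + (y_i − y_j)². The minimum is 18, attained by the pair ((2, 7), (5, 4)).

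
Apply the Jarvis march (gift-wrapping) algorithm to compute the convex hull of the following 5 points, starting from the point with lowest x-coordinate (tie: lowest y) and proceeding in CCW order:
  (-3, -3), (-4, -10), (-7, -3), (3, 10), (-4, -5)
Hull (CCW) = [(-7, -3), (-4, -10), (3, 10)]

Jarvis march: at each step, from the current hull vertex p, select the next vertex q as the point such that every other point lies strictly to the left of (or on) the directed line p → q. (Equivalently: for every other point r, the cross product (q − p) × (r − p) ≥ 0.)
Starting point (lowest x, tie lowest y): (-7, -3). Wrap until returning to start. Resulting hull: (-7, -3), (-4, -10), (3, 10).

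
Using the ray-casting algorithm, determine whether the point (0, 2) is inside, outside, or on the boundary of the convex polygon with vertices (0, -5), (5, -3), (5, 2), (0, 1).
The point (0, 2) lies strictly outside the polygon

Cast a horizontal ray to the right from the query point and count how many polygon edges it crosses (each edge strictly once or zero times, handled with the usual half-open convention). 
Parity of crossings → even ⇒ outside.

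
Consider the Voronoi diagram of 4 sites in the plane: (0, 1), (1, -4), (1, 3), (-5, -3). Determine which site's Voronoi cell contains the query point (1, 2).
Nearest site = (1, 3)

The Voronoi cell of site s contains exactly those query points closer to s than to any other site. Compute squared distances from q = (1, 2) to each site:
  (1 − 1)² + (3 − 2)² = 1
  (0 − 1)² + (1 − 2)² = 2
  (1 − 1)² + (-4 − 2)² = 36
  (-5 − 1)² + (-3 − 2)² = 61
Minimum is attained by (1, 3), so q lies in its Voronoi cell.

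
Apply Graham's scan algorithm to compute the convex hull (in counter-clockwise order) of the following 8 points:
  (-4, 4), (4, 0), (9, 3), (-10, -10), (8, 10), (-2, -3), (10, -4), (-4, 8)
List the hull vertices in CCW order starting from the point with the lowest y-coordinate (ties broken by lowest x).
Hull (CCW) = [(-10, -10), (10, -4), (8, 10), (-4, 8)]

Graham scan procedure:
  1. Find the pivot p₀ = point with lowest y (tie → lowest x): (-10, -10).
  2. Sort the remaining points by polar angle around p₀.
  3. Walk through sorted points, maintaining a stack; pop the top while the last three entries make a non-left turn (cross product ≤ 0).
  4. Final stack is the convex hull in CCW order: (-10, -10), (10, -4), (8, 10), (-4, 8).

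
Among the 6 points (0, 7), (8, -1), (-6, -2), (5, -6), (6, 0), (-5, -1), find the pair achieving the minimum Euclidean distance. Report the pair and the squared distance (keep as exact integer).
Pair = ((-6, -2), (-5, -1)); squared distance = 2

Compute all C(6, 2) = 15 pairwise squared distances (x_i − x_j)² + (y_i − y_j)². The minimum is 2, attained by the pair ((-6, -2), (-5, -1)).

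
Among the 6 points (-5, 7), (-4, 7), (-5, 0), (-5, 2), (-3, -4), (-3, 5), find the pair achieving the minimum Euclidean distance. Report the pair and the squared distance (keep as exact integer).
Pair = ((-5, 7), (-4, 7)); squared distance = 1

Compute all C(6, 2) = 15 pairwise squared distances (x_i − x_j)² + (y_i − y_j)². The minimum is 1, attained by the pair ((-5, 7), (-4, 7)).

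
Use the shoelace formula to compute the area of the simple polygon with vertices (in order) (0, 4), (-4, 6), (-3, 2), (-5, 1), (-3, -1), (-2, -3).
Area = 20

Shoelace formula: Area = (1/2) |Σ_i (x_i · y_{i+1} − x_{i+1} · y_i)| (indices mod n). Compute each cross term:
  (0)(6) − (-4)(4) = 16
  (-4)(2) − (-3)(6) = 10
  (-3)(1) − (-5)(2) = 7
  (-5)(-1) − (-3)(1) = 8
  (-3)(-3) − (-2)(-1) = 7
  (-2)(4) − (0)(-3) = -8
Sum = 40, so (signed) Area = 40/2 = 20, |Area| = 20.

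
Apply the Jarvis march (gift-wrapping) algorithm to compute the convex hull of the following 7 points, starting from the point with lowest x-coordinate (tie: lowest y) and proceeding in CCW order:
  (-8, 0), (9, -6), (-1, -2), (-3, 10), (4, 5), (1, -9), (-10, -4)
Hull (CCW) = [(-10, -4), (1, -9), (9, -6), (4, 5), (-3, 10)]

Jarvis march: at each step, from the current hull vertex p, select the next vertex q as the point such that every other point lies strictly to the left of (or on) the directed line p → q. (Equivalently: for every other point r, the cross product (q − p) × (r − p) ≥ 0.)
Starting point (lowest x, tie lowest y): (-10, -4). Wrap until returning to start. Resulting hull: (-10, -4), (1, -9), (9, -6), (4, 5), (-3, 10).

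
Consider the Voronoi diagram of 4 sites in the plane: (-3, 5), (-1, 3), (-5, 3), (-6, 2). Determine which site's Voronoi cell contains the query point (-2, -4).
Nearest site = (-1, 3)

The Voronoi cell of site s contains exactly those query points closer to s than to any other site. Compute squared distances from q = (-2, -4) to each site:
  (-1 − -2)² + (3 − -4)² = 50
  (-6 − -2)² + (2 − -4)² = 52
  (-5 − -2)² + (3 − -4)² = 58
  (-3 − -2)² + (5 − -4)² = 82
Minimum is attained by (-1, 3), so q lies in its Voronoi cell.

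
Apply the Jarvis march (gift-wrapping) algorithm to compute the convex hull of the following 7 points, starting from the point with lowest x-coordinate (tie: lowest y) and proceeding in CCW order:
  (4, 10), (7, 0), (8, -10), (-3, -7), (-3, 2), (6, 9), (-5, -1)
Hull (CCW) = [(-5, -1), (-3, -7), (8, -10), (7, 0), (6, 9), (4, 10), (-3, 2)]

Jarvis march: at each step, from the current hull vertex p, select the next vertex q as the point such that every other point lies strictly to the left of (or on) the directed line p → q. (Equivalently: for every other point r, the cross product (q − p) × (r − p) ≥ 0.)
Starting point (lowest x, tie lowest y): (-5, -1). Wrap until returning to start. Resulting hull: (-5, -1), (-3, -7), (8, -10), (7, 0), (6, 9), (4, 10), (-3, 2).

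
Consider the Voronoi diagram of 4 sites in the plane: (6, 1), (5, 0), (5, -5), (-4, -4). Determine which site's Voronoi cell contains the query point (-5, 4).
Nearest site = (-4, -4)

The Voronoi cell of site s contains exactly those query points closer to s than to any other site. Compute squared distances from q = (-5, 4) to each site:
  (-4 − -5)² + (-4 − 4)² = 65
  (5 − -5)² + (0 − 4)² = 116
  (6 − -5)² + (1 − 4)² = 130
  (5 − -5)² + (-5 − 4)² = 181
Minimum is attained by (-4, -4), so q lies in its Voronoi cell.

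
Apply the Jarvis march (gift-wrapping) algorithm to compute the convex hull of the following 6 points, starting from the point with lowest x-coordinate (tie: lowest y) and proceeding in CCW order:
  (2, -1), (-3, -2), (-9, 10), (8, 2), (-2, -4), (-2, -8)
Hull (CCW) = [(-9, 10), (-2, -8), (8, 2)]

Jarvis march: at each step, from the current hull vertex p, select the next vertex q as the point such that every other point lies strictly to the left of (or on) the directed line p → q. (Equivalently: for every other point r, the cross product (q − p) × (r − p) ≥ 0.)
Starting point (lowest x, tie lowest y): (-9, 10). Wrap until returning to start. Resulting hull: (-9, 10), (-2, -8), (8, 2).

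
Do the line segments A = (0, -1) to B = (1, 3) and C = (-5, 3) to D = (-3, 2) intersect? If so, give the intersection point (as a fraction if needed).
No (intersection of containing lines falls outside at least one segment)

Parametrize and solve: t = 1/3, s = 8/3. At least one of these is outside [0, 1], so the segments do not intersect.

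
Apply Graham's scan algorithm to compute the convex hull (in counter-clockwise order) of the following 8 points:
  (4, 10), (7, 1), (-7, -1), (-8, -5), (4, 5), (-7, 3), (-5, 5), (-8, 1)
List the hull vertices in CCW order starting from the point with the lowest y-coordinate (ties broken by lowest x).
Hull (CCW) = [(-8, -5), (7, 1), (4, 10), (-5, 5), (-7, 3), (-8, 1)]

Graham scan procedure:
  1. Find the pivot p₀ = point with lowest y (tie → lowest x): (-8, -5).
  2. Sort the remaining points by polar angle around p₀.
  3. Walk through sorted points, maintaining a stack; pop the top while the last three entries make a non-left turn (cross product ≤ 0).
  4. Final stack is the convex hull in CCW order: (-8, -5), (7, 1), (4, 10), (-5, 5), (-7, 3), (-8, 1).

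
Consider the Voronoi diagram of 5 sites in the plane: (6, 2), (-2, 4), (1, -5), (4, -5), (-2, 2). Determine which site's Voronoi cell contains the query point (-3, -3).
Nearest site = (1, -5)

The Voronoi cell of site s contains exactly those query points closer to s than to any other site. Compute squared distances from q = (-3, -3) to each site:
  (1 − -3)² + (-5 − -3)² = 20
  (-2 − -3)² + (2 − -3)² = 26
  (-2 − -3)² + (4 − -3)² = 50
  (4 − -3)² + (-5 − -3)² = 53
  (6 − -3)² + (2 − -3)² = 106
Minimum is attained by (1, -5), so q lies in its Voronoi cell.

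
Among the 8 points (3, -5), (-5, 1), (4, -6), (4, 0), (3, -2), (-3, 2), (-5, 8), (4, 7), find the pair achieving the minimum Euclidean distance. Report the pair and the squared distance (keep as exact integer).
Pair = ((3, -5), (4, -6)); squared distance = 2

Compute all C(8, 2) = 28 pairwise squared distances (x_i − x_j)² + (y_i − y_j)². The minimum is 2, attained by the pair ((3, -5), (4, -6)).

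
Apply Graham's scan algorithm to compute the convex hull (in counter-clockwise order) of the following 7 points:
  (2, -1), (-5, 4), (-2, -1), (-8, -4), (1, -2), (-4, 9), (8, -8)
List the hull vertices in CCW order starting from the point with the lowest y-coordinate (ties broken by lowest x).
Hull (CCW) = [(8, -8), (-4, 9), (-8, -4)]

Graham scan procedure:
  1. Find the pivot p₀ = point with lowest y (tie → lowest x): (8, -8).
  2. Sort the remaining points by polar angle around p₀.
  3. Walk through sorted points, maintaining a stack; pop the top while the last three entries make a non-left turn (cross product ≤ 0).
  4. Final stack is the convex hull in CCW order: (8, -8), (-4, 9), (-8, -4).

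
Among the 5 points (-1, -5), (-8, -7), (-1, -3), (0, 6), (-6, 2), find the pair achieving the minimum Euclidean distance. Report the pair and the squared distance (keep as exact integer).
Pair = ((-1, -5), (-1, -3)); squared distance = 4

Compute all C(5, 2) = 10 pairwise squared distances (x_i − x_j)² + (y_i − y_j)². The minimum is 4, attained by the pair ((-1, -5), (-1, -3)).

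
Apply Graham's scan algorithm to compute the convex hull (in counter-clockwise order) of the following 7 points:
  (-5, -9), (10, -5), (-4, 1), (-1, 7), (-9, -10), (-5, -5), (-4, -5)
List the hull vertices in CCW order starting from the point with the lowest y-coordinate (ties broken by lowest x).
Hull (CCW) = [(-9, -10), (-5, -9), (10, -5), (-1, 7), (-4, 1)]

Graham scan procedure:
  1. Find the pivot p₀ = point with lowest y (tie → lowest x): (-9, -10).
  2. Sort the remaining points by polar angle around p₀.
  3. Walk through sorted points, maintaining a stack; pop the top while the last three entries make a non-left turn (cross product ≤ 0).
  4. Final stack is the convex hull in CCW order: (-9, -10), (-5, -9), (10, -5), (-1, 7), (-4, 1).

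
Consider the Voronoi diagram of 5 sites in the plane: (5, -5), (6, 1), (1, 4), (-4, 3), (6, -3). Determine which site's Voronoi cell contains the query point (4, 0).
Nearest site = (6, 1)

The Voronoi cell of site s contains exactly those query points closer to s than to any other site. Compute squared distances from q = (4, 0) to each site:
  (6 − 4)² + (1 − 0)² = 5
  (6 − 4)² + (-3 − 0)² = 13
  (1 − 4)² + (4 − 0)² = 25
  (5 − 4)² + (-5 − 0)² = 26
  (-4 − 4)² + (3 − 0)² = 73
Minimum is attained by (6, 1), so q lies in its Voronoi cell.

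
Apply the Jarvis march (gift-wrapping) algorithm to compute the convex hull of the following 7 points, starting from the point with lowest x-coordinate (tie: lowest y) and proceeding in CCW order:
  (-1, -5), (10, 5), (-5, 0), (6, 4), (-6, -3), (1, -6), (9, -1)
Hull (CCW) = [(-6, -3), (1, -6), (9, -1), (10, 5), (6, 4), (-5, 0)]

Jarvis march: at each step, from the current hull vertex p, select the next vertex q as the point such that every other point lies strictly to the left of (or on) the directed line p → q. (Equivalently: for every other point r, the cross product (q − p) × (r − p) ≥ 0.)
Starting point (lowest x, tie lowest y): (-6, -3). Wrap until returning to start. Resulting hull: (-6, -3), (1, -6), (9, -1), (10, 5), (6, 4), (-5, 0).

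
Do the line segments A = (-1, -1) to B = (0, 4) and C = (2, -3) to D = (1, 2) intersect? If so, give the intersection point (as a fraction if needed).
No (intersection of containing lines falls outside at least one segment)

Parametrize and solve: t = 13/10, s = 17/10. At least one of these is outside [0, 1], so the segments do not intersect.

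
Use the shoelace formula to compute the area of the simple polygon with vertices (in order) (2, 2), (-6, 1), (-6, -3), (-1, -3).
Area = 57/2

Shoelace formula: Area = (1/2) |Σ_i (x_i · y_{i+1} − x_{i+1} · y_i)| (indices mod n). Compute each cross term:
  (2)(1) − (-6)(2) = 14
  (-6)(-3) − (-6)(1) = 24
  (-6)(-3) − (-1)(-3) = 15
  (-1)(2) − (2)(-3) = 4
Sum = 57, so (signed) Area = 57/2 = 57/2, |Area| = 57/2.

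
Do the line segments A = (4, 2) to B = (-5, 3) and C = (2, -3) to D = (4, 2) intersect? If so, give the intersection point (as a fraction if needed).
Yes; intersection at (4, 2) (t = 0 on AB, s = 1 on CD)

Parametrize AB as A + t(B − A) = (4 + -9 t, 2 + 1 t) and CD as C + s(D − C) = (2 + 2 s, -3 + 5 s). Solve the linear system for (t, s). Determinant = 47 ≠ 0, so a unique intersection of the containing lines exists. Solution: t = 0, s = 1 — both in [0, 1], so the segments cross. Intersection point: (4, 2).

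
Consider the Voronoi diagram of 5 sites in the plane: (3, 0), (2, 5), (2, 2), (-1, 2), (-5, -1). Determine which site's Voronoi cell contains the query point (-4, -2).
Nearest site = (-5, -1)

The Voronoi cell of site s contains exactly those query points closer to s than to any other site. Compute squared distances from q = (-4, -2) to each site:
  (-5 − -4)² + (-1 − -2)² = 2
  (-1 − -4)² + (2 − -2)² = 25
  (2 − -4)² + (2 − -2)² = 52
  (3 − -4)² + (0 − -2)² = 53
  (2 − -4)² + (5 − -2)² = 85
Minimum is attained by (-5, -1), so q lies in its Voronoi cell.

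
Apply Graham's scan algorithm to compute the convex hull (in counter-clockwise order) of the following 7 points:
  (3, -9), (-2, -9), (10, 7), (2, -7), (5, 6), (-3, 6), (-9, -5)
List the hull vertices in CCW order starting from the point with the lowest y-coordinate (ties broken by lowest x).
Hull (CCW) = [(-2, -9), (3, -9), (10, 7), (-3, 6), (-9, -5)]

Graham scan procedure:
  1. Find the pivot p₀ = point with lowest y (tie → lowest x): (-2, -9).
  2. Sort the remaining points by polar angle around p₀.
  3. Walk through sorted points, maintaining a stack; pop the top while the last three entries make a non-left turn (cross product ≤ 0).
  4. Final stack is the convex hull in CCW order: (-2, -9), (3, -9), (10, 7), (-3, 6), (-9, -5).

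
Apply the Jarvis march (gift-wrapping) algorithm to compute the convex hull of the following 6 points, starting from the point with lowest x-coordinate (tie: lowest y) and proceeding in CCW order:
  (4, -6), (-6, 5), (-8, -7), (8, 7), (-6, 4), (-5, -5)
Hull (CCW) = [(-8, -7), (4, -6), (8, 7), (-6, 5)]

Jarvis march: at each step, from the current hull vertex p, select the next vertex q as the point such that every other point lies strictly to the left of (or on) the directed line p → q. (Equivalently: for every other point r, the cross product (q − p) × (r − p) ≥ 0.)
Starting point (lowest x, tie lowest y): (-8, -7). Wrap until returning to start. Resulting hull: (-8, -7), (4, -6), (8, 7), (-6, 5).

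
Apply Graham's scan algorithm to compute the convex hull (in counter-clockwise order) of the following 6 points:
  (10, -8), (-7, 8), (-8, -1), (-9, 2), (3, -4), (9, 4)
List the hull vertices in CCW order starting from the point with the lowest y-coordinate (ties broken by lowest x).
Hull (CCW) = [(10, -8), (9, 4), (-7, 8), (-9, 2), (-8, -1)]

Graham scan procedure:
  1. Find the pivot p₀ = point with lowest y (tie → lowest x): (10, -8).
  2. Sort the remaining points by polar angle around p₀.
  3. Walk through sorted points, maintaining a stack; pop the top while the last three entries make a non-left turn (cross product ≤ 0).
  4. Final stack is the convex hull in CCW order: (10, -8), (9, 4), (-7, 8), (-9, 2), (-8, -1).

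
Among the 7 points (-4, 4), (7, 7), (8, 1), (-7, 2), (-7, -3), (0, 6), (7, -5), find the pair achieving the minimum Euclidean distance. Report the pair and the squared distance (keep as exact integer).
Pair = ((-4, 4), (-7, 2)); squared distance = 13

Compute all C(7, 2) = 21 pairwise squared distances (x_i − x_j)² + (y_i − y_j)². The minimum is 13, attained by the pair ((-4, 4), (-7, 2)).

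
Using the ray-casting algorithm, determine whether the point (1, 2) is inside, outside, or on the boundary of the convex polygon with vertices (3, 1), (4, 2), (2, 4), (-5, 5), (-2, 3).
The point (1, 2) lies strictly inside the polygon

Cast a horizontal ray to the right from the query point and count how many polygon edges it crosses (each edge strictly once or zero times, handled with the usual half-open convention). 
Parity of crossings → odd ⇒ inside.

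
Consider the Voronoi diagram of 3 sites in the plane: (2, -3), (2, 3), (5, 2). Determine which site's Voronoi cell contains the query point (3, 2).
Nearest site = (2, 3)

The Voronoi cell of site s contains exactly those query points closer to s than to any other site. Compute squared distances from q = (3, 2) to each site:
  (2 − 3)² + (3 − 2)² = 2
  (5 − 3)² + (2 − 2)² = 4
  (2 − 3)² + (-3 − 2)² = 26
Minimum is attained by (2, 3), so q lies in its Voronoi cell.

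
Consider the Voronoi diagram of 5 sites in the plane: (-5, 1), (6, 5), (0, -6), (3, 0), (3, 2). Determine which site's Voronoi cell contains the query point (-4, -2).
Nearest site = (-5, 1)

The Voronoi cell of site s contains exactly those query points closer to s than to any other site. Compute squared distances from q = (-4, -2) to each site:
  (-5 − -4)² + (1 − -2)² = 10
  (0 − -4)² + (-6 − -2)² = 32
  (3 − -4)² + (0 − -2)² = 53
  (3 − -4)² + (2 − -2)² = 65
  (6 − -4)² + (5 − -2)² = 149
Minimum is attained by (-5, 1), so q lies in its Voronoi cell.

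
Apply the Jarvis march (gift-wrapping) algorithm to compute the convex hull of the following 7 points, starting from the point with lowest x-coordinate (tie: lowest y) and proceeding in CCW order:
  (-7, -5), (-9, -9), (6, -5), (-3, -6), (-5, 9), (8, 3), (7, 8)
Hull (CCW) = [(-9, -9), (6, -5), (8, 3), (7, 8), (-5, 9)]

Jarvis march: at each step, from the current hull vertex p, select the next vertex q as the point such that every other point lies strictly to the left of (or on) the directed line p → q. (Equivalently: for every other point r, the cross product (q − p) × (r − p) ≥ 0.)
Starting point (lowest x, tie lowest y): (-9, -9). Wrap until returning to start. Resulting hull: (-9, -9), (6, -5), (8, 3), (7, 8), (-5, 9).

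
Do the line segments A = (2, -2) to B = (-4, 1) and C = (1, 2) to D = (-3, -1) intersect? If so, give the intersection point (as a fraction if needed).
Yes; intersection at (-9/5, -1/10) (t = 19/30 on AB, s = 7/10 on CD)

Parametrize AB as A + t(B − A) = (2 + -6 t, -2 + 3 t) and CD as C + s(D − C) = (1 + -4 s, 2 + -3 s). Solve the linear system for (t, s). Determinant = -30 ≠ 0, so a unique intersection of the containing lines exists. Solution: t = 19/30, s = 7/10 — both in [0, 1], so the segments cross. Intersection point: (-9/5, -1/10).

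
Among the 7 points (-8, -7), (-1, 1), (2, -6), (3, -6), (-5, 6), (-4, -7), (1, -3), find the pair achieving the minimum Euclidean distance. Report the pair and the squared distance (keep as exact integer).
Pair = ((2, -6), (3, -6)); squared distance = 1

Compute all C(7, 2) = 21 pairwise squared distances (x_i − x_j)² + (y_i − y_j)². The minimum is 1, attained by the pair ((2, -6), (3, -6)).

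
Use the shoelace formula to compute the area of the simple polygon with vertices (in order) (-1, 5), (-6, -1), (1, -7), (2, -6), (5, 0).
Area = 137/2

Shoelace formula: Area = (1/2) |Σ_i (x_i · y_{i+1} − x_{i+1} · y_i)| (indices mod n). Compute each cross term:
  (-1)(-1) − (-6)(5) = 31
  (-6)(-7) − (1)(-1) = 43
  (1)(-6) − (2)(-7) = 8
  (2)(0) − (5)(-6) = 30
  (5)(5) − (-1)(0) = 25
Sum = 137, so (signed) Area = 137/2 = 137/2, |Area| = 137/2.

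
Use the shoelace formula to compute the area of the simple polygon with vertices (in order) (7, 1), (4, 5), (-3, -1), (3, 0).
Area = 24

Shoelace formula: Area = (1/2) |Σ_i (x_i · y_{i+1} − x_{i+1} · y_i)| (indices mod n). Compute each cross term:
  (7)(5) − (4)(1) = 31
  (4)(-1) − (-3)(5) = 11
  (-3)(0) − (3)(-1) = 3
  (3)(1) − (7)(0) = 3
Sum = 48, so (signed) Area = 48/2 = 24, |Area| = 24.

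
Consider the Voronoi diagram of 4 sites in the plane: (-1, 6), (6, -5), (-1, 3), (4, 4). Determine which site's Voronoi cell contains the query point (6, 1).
Nearest site = (4, 4)

The Voronoi cell of site s contains exactly those query points closer to s than to any other site. Compute squared distances from q = (6, 1) to each site:
  (4 − 6)² + (4 − 1)² = 13
  (6 − 6)² + (-5 − 1)² = 36
  (-1 − 6)² + (3 − 1)² = 53
  (-1 − 6)² + (6 − 1)² = 74
Minimum is attained by (4, 4), so q lies in its Voronoi cell.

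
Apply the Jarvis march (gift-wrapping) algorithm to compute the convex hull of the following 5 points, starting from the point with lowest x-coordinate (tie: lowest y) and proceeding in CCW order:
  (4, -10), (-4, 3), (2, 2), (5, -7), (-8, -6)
Hull (CCW) = [(-8, -6), (4, -10), (5, -7), (2, 2), (-4, 3)]

Jarvis march: at each step, from the current hull vertex p, select the next vertex q as the point such that every other point lies strictly to the left of (or on) the directed line p → q. (Equivalently: for every other point r, the cross product (q − p) × (r − p) ≥ 0.)
Starting point (lowest x, tie lowest y): (-8, -6). Wrap until returning to start. Resulting hull: (-8, -6), (4, -10), (5, -7), (2, 2), (-4, 3).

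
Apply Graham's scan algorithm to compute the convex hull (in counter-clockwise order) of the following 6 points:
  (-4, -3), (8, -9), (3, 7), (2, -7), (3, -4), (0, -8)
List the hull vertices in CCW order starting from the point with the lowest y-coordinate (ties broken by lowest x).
Hull (CCW) = [(8, -9), (3, 7), (-4, -3), (0, -8)]

Graham scan procedure:
  1. Find the pivot p₀ = point with lowest y (tie → lowest x): (8, -9).
  2. Sort the remaining points by polar angle around p₀.
  3. Walk through sorted points, maintaining a stack; pop the top while the last three entries make a non-left turn (cross product ≤ 0).
  4. Final stack is the convex hull in CCW order: (8, -9), (3, 7), (-4, -3), (0, -8).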